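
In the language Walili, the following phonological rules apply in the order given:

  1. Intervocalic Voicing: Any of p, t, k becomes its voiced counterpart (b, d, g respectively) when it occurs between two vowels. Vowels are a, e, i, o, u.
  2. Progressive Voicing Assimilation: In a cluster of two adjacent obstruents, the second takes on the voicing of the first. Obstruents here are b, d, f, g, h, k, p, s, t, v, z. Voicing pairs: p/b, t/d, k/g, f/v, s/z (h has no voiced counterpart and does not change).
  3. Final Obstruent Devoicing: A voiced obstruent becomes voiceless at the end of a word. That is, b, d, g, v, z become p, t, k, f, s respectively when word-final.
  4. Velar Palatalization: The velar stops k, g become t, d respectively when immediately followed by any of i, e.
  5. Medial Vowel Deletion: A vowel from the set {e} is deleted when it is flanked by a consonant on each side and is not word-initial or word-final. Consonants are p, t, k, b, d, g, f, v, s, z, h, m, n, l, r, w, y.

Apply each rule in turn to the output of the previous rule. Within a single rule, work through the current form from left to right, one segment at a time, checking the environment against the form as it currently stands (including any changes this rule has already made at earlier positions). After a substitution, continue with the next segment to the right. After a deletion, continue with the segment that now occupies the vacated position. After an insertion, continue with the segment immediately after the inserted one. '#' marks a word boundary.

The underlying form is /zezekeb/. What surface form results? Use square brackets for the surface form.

[zzdp]

1 Intervocalic Voicing: [zezekeb] → [zezegeb]
2 Progressive Voicing Assimilation: no change — [zezegeb]
3 Final Obstruent Devoicing: [zezegeb] → [zezegep]
4 Velar Palatalization: [zezegep] → [zezedep]
5 Medial Vowel Deletion: [zezedep] → [zzdp]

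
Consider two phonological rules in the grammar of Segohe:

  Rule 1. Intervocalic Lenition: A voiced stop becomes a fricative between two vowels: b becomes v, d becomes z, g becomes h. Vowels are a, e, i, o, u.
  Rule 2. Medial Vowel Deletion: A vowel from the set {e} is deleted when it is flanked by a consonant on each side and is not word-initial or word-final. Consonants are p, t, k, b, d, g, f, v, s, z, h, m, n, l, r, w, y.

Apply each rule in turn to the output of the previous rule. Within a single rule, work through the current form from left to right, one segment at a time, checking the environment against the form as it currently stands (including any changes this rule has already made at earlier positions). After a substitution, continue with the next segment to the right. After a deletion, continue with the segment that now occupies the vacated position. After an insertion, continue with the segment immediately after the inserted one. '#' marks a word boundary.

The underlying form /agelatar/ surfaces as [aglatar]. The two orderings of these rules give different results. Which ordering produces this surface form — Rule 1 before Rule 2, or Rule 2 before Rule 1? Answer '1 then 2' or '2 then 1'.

Order 1 then 2:
  1 Intervocalic Lenition: [agelatar] → [ahelatar]
  2 Medial Vowel Deletion: [ahelatar] → [ahlatar]
  result: [ahlatar]
Order 2 then 1:
  2 Medial Vowel Deletion: [agelatar] → [aglatar]
  1 Intervocalic Lenition: no change — [aglatar]
  result: [aglatar]

2 then 1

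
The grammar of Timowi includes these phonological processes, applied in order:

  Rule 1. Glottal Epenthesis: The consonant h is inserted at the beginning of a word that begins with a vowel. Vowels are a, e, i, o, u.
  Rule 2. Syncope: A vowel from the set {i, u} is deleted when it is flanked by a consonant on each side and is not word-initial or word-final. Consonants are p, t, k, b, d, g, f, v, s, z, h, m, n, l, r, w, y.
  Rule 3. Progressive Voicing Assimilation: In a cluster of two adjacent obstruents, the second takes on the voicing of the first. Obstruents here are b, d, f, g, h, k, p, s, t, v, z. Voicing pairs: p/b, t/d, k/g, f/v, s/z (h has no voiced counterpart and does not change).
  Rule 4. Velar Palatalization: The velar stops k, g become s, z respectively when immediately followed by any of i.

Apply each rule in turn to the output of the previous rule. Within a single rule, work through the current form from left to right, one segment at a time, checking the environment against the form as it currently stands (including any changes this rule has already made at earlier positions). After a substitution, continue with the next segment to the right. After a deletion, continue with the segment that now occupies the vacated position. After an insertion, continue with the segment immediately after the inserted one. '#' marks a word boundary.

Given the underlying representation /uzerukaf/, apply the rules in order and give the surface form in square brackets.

[hserkaf]

Rule 1 Glottal Epenthesis: [uzerukaf] → [huzerukaf]
Rule 2 Syncope: [huzerukaf] → [hzerkaf]
Rule 3 Progressive Voicing Assimilation: [hzerkaf] → [hserkaf]
Rule 4 Velar Palatalization: no change — [hserkaf]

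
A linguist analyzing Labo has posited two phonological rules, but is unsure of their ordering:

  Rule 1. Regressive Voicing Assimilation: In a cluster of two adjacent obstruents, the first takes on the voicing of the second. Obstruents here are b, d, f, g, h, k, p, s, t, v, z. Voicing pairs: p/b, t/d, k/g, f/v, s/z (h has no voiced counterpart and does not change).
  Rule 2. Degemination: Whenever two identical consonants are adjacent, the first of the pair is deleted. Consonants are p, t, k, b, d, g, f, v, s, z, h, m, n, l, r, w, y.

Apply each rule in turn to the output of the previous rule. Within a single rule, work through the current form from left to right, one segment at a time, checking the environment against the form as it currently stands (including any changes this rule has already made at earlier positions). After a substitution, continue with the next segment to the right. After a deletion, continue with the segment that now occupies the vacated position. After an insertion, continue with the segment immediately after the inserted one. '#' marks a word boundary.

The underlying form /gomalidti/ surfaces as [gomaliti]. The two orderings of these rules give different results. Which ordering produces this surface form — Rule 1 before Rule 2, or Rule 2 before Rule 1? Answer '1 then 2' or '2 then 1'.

Order 1 then 2:
  1 Regressive Voicing Assimilation: [gomalidti] → [gomalitti]
  2 Degemination: [gomalitti] → [gomaliti]
  result: [gomaliti]
Order 2 then 1:
  2 Degemination: no change — [gomalidti]
  1 Regressive Voicing Assimilation: [gomalidti] → [gomalitti]
  result: [gomalitti]

1 then 2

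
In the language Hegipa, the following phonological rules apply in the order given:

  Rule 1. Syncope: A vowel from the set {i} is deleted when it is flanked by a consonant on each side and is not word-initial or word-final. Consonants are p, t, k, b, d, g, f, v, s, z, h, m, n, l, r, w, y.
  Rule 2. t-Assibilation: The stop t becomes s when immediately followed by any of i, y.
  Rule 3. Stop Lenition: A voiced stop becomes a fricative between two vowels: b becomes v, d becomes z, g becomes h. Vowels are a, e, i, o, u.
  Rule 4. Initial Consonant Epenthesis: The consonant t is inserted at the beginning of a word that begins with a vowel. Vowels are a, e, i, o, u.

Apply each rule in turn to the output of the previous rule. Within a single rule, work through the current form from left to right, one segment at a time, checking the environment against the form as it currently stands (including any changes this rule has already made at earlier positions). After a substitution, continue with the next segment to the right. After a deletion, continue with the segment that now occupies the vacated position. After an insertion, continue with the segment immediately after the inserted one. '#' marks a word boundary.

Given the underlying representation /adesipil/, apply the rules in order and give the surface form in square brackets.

Rule 1 Syncope: [adesipil] → [adespl]
Rule 2 t-Assibilation: no change — [adespl]
Rule 3 Stop Lenition: [adespl] → [azespl]
Rule 4 Initial Consonant Epenthesis: [azespl] → [tazespl]

[tazespl]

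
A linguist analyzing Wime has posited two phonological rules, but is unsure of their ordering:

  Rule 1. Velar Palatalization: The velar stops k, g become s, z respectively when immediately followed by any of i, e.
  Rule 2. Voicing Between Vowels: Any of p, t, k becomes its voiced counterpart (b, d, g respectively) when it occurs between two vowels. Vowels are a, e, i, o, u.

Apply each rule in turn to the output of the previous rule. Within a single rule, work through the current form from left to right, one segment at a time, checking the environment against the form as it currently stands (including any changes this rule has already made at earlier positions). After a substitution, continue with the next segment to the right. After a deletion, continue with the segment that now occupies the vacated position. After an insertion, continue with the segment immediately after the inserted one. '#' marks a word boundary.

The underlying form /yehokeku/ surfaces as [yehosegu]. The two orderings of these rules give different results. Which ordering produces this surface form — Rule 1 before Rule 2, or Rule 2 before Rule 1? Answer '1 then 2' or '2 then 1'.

1 then 2

Order 1 then 2:
  1 Velar Palatalization: [yehokeku] → [yehoseku]
  2 Voicing Between Vowels: [yehoseku] → [yehosegu]
  result: [yehosegu]
Order 2 then 1:
  2 Voicing Between Vowels: [yehokeku] → [yehogegu]
  1 Velar Palatalization: [yehogegu] → [yehozegu]
  result: [yehozegu]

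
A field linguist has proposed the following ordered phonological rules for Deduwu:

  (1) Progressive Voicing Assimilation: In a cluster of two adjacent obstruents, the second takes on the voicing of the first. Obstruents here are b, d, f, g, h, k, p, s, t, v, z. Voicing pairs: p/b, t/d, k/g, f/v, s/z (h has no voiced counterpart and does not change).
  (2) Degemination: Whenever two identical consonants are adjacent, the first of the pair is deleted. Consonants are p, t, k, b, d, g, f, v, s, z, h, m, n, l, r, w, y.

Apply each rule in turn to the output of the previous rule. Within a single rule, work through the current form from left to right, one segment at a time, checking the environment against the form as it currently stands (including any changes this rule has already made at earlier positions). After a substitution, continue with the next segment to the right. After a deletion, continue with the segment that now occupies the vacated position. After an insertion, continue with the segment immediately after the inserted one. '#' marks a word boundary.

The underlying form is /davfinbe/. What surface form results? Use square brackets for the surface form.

[davinbe]

(1) Progressive Voicing Assimilation: [davfinbe] → [davvinbe]
(2) Degemination: [davvinbe] → [davinbe]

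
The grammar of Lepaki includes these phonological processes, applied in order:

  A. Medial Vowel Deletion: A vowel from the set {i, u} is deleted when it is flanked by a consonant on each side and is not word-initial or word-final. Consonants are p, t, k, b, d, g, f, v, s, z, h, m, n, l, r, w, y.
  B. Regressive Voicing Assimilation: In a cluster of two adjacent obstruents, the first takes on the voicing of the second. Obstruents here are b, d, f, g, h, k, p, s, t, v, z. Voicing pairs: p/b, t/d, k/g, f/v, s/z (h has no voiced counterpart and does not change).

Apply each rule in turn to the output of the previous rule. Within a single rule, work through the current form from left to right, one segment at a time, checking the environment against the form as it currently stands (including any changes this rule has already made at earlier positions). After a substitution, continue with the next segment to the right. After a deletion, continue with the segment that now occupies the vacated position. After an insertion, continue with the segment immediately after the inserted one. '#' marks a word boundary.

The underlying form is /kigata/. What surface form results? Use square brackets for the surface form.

A Medial Vowel Deletion: [kigata] → [kgata]
B Regressive Voicing Assimilation: [kgata] → [ggata]

[ggata]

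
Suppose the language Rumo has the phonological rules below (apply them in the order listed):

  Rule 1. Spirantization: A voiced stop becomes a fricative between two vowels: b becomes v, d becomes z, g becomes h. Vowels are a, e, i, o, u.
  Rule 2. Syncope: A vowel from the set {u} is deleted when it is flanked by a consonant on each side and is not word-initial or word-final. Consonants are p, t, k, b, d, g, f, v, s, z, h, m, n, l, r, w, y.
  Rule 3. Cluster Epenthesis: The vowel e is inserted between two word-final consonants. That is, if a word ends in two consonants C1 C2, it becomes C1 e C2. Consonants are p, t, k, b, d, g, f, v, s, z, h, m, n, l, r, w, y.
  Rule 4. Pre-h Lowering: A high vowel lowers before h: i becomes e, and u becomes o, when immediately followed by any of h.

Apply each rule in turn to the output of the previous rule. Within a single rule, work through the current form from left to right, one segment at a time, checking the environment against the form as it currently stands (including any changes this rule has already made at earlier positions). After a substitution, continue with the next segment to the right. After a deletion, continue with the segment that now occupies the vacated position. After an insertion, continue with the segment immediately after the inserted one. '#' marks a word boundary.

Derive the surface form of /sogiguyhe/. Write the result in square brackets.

Rule 1 Spirantization: [sogiguyhe] → [sohihuyhe]
Rule 2 Syncope: [sohihuyhe] → [sohihyhe]
Rule 3 Cluster Epenthesis: no change — [sohihyhe]
Rule 4 Pre-h Lowering: [sohihyhe] → [sohehyhe]

[sohehyhe]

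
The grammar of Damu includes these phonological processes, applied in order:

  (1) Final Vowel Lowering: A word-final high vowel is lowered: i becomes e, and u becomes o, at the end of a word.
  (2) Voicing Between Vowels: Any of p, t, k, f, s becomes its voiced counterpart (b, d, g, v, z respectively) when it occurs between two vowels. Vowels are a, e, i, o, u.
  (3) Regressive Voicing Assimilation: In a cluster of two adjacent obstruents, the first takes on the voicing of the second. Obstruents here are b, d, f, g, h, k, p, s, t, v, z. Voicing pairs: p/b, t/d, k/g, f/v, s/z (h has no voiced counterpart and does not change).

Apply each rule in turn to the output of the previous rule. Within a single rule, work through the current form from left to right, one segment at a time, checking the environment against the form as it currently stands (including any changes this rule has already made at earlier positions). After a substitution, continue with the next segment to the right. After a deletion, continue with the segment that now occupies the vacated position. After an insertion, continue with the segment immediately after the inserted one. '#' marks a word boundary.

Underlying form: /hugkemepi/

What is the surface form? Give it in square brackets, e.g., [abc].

[hukkemebe]

(1) Final Vowel Lowering: [hugkemepi] → [hugkemepe]
(2) Voicing Between Vowels: [hugkemepe] → [hugkemebe]
(3) Regressive Voicing Assimilation: [hugkemebe] → [hukkemebe]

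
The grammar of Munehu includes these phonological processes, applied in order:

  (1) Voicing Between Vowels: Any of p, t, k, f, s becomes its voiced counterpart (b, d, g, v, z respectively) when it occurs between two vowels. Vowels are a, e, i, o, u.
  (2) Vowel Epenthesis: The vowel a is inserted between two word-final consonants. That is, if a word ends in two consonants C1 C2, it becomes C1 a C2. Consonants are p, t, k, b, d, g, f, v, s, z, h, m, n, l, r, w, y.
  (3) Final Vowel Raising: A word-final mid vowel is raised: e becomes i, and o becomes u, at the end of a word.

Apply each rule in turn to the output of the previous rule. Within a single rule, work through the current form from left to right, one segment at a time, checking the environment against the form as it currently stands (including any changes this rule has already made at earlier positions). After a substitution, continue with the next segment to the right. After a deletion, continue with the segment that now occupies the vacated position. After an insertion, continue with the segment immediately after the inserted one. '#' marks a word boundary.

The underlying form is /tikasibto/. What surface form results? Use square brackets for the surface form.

[tigazibtu]

(1) Voicing Between Vowels: [tikasibto] → [tigazibto]
(2) Vowel Epenthesis: no change — [tigazibto]
(3) Final Vowel Raising: [tigazibto] → [tigazibtu]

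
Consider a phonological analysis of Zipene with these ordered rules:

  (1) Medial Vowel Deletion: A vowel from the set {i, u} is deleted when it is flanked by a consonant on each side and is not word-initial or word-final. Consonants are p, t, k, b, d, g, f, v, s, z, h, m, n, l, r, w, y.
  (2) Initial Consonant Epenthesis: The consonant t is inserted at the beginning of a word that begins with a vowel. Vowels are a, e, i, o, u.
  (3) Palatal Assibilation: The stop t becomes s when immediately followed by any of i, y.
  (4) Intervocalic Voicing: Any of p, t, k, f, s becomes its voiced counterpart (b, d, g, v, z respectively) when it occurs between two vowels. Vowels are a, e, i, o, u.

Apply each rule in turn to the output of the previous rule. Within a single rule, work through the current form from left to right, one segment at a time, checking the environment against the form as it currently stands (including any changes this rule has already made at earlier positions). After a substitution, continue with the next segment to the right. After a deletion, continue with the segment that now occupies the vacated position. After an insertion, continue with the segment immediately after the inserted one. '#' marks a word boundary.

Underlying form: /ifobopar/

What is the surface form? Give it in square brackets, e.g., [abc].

[sivobobar]

(1) Medial Vowel Deletion: no change — [ifobopar]
(2) Initial Consonant Epenthesis: [ifobopar] → [tifobopar]
(3) Palatal Assibilation: [tifobopar] → [sifobopar]
(4) Intervocalic Voicing: [sifobopar] → [sivobobar]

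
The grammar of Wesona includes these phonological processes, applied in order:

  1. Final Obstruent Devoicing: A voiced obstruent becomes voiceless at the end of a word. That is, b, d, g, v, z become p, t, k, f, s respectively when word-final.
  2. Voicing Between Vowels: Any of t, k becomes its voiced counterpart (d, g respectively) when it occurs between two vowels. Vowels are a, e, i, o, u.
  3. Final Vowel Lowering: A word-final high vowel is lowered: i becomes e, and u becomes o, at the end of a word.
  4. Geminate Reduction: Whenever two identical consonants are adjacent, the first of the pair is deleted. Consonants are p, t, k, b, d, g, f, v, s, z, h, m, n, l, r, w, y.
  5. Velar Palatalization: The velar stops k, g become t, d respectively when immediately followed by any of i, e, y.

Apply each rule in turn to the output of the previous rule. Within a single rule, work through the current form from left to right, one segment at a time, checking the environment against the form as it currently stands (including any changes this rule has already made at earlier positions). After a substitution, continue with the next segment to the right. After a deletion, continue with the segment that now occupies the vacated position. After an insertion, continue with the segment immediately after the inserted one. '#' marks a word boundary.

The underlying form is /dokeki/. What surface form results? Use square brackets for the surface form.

[dodede]

1 Final Obstruent Devoicing: no change — [dokeki]
2 Voicing Between Vowels: [dokeki] → [dogegi]
3 Final Vowel Lowering: [dogegi] → [dogege]
4 Geminate Reduction: no change — [dogege]
5 Velar Palatalization: [dogege] → [dodede]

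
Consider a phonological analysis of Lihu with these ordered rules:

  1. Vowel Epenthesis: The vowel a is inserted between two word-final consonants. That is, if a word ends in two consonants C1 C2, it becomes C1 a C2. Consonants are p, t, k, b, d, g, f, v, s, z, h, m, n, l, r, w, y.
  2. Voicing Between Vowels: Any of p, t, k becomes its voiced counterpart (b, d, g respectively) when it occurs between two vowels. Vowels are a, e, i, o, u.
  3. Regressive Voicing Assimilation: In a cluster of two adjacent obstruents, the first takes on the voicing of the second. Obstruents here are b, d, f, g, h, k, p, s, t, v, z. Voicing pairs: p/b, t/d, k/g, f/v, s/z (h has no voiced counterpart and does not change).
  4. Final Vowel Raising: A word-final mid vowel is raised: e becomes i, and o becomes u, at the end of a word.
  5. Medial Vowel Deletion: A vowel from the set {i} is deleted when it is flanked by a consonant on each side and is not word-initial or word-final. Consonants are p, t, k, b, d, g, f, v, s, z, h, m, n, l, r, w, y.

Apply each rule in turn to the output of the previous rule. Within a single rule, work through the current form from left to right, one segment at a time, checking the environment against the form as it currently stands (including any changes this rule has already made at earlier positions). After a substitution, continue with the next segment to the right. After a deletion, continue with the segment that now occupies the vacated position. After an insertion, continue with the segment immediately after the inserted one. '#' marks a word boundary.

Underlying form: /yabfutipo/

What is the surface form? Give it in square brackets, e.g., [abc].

1 Vowel Epenthesis: no change — [yabfutipo]
2 Voicing Between Vowels: [yabfutipo] → [yabfudibo]
3 Regressive Voicing Assimilation: [yabfudibo] → [yapfudibo]
4 Final Vowel Raising: [yapfudibo] → [yapfudibu]
5 Medial Vowel Deletion: [yapfudibu] → [yapfudbu]

[yapfudbu]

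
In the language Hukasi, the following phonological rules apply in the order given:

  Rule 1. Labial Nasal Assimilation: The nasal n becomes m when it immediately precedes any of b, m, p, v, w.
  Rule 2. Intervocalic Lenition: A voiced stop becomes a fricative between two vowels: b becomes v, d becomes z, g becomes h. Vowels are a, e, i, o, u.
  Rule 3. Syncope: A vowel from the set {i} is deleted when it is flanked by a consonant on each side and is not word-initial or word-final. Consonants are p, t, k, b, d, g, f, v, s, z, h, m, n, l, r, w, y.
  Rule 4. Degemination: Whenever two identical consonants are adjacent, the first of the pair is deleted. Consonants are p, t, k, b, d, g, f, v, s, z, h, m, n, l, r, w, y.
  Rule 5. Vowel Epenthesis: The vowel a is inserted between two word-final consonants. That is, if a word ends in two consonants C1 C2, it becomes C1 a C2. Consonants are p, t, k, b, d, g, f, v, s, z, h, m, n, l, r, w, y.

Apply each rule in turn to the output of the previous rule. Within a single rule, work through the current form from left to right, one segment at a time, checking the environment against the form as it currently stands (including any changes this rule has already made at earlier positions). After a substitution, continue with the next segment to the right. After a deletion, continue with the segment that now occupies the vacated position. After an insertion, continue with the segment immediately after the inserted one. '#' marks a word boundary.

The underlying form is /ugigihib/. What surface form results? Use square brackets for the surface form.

Rule 1 Labial Nasal Assimilation: no change — [ugigihib]
Rule 2 Intervocalic Lenition: [ugigihib] → [uhihihib]
Rule 3 Syncope: [uhihihib] → [uhhhb]
Rule 4 Degemination: [uhhhb] → [uhb]
Rule 5 Vowel Epenthesis: [uhb] → [uhab]

[uhab]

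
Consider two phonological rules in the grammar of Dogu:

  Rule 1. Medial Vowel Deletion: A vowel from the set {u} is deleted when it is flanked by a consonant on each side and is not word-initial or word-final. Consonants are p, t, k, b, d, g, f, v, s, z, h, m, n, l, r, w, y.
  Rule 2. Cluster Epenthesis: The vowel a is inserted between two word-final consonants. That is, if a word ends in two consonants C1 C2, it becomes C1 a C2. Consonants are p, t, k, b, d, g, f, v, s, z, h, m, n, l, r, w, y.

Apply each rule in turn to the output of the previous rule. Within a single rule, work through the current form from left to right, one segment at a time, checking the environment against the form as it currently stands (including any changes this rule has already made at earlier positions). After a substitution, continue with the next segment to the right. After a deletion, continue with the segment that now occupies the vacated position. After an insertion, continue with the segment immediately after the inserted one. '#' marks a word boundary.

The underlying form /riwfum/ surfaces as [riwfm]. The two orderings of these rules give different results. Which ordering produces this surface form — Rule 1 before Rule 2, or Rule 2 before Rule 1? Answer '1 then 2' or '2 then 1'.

Order 1 then 2:
  1 Medial Vowel Deletion: [riwfum] → [riwfm]
  2 Cluster Epenthesis: [riwfm] → [riwfam]
  result: [riwfam]
Order 2 then 1:
  2 Cluster Epenthesis: no change — [riwfum]
  1 Medial Vowel Deletion: [riwfum] → [riwfm]
  result: [riwfm]

2 then 1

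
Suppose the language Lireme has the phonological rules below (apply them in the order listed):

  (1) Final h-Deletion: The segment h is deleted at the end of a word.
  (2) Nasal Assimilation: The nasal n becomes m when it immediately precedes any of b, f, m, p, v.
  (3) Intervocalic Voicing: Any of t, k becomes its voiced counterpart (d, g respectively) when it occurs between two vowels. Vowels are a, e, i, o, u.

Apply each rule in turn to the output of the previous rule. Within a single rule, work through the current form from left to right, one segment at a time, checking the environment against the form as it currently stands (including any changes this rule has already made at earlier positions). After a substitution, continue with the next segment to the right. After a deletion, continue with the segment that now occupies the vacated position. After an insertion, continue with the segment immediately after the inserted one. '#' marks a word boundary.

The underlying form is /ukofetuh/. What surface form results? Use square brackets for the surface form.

[ugofedu]

(1) Final h-Deletion: [ukofetuh] → [ukofetu]
(2) Nasal Assimilation: no change — [ukofetu]
(3) Intervocalic Voicing: [ukofetu] → [ugofedu]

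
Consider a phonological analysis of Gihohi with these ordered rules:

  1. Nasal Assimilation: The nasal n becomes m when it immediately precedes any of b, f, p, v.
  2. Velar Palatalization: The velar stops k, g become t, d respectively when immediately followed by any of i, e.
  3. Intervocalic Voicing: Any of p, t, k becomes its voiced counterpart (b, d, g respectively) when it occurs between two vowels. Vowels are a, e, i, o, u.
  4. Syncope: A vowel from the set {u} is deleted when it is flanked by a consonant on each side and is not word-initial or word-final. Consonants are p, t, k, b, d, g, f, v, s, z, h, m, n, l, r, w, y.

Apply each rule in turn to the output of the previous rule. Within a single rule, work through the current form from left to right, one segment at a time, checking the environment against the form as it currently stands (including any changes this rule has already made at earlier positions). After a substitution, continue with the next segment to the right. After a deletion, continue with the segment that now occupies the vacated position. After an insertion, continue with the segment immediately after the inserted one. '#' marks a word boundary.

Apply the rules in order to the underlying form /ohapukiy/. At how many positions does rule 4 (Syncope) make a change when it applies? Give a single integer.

1

1 Nasal Assimilation: no change — [ohapukiy]
2 Velar Palatalization: [ohapukiy] → [ohaputiy]
3 Intervocalic Voicing: [ohaputiy] → [ohabudiy]
4 Syncope: [ohabudiy] → [ohabdiy]
Rule 4 changed 1 position(s).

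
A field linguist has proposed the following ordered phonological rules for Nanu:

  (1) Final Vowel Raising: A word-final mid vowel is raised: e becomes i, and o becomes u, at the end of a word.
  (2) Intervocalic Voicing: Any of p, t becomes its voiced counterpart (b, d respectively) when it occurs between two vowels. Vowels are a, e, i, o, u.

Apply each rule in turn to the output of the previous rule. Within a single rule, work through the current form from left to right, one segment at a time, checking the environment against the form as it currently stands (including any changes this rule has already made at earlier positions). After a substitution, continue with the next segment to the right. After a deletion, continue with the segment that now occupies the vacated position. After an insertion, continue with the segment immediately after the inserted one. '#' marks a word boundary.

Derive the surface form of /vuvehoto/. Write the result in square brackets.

(1) Final Vowel Raising: [vuvehoto] → [vuvehotu]
(2) Intervocalic Voicing: [vuvehotu] → [vuvehodu]

[vuvehodu]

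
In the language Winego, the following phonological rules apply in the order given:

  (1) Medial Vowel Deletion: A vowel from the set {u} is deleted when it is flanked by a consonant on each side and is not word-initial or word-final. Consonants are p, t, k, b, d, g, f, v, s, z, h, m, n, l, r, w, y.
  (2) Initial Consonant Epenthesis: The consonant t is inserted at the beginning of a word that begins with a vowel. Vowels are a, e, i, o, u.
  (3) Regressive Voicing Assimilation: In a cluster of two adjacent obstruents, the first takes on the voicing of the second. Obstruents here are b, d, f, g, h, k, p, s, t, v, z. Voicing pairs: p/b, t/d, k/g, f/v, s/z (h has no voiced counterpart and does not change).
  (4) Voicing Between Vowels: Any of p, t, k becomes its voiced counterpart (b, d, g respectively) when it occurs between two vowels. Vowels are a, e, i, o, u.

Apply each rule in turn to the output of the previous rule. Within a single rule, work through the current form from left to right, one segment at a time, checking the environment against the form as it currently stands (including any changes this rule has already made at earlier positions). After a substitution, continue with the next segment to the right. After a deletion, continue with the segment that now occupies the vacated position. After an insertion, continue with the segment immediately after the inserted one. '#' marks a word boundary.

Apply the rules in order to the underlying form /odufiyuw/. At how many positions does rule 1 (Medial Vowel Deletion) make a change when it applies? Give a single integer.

2

(1) Medial Vowel Deletion: [odufiyuw] → [odfiyw]
(2) Initial Consonant Epenthesis: [odfiyw] → [todfiyw]
(3) Regressive Voicing Assimilation: [todfiyw] → [totfiyw]
(4) Voicing Between Vowels: no change — [totfiyw]
Rule 1 changed 2 position(s).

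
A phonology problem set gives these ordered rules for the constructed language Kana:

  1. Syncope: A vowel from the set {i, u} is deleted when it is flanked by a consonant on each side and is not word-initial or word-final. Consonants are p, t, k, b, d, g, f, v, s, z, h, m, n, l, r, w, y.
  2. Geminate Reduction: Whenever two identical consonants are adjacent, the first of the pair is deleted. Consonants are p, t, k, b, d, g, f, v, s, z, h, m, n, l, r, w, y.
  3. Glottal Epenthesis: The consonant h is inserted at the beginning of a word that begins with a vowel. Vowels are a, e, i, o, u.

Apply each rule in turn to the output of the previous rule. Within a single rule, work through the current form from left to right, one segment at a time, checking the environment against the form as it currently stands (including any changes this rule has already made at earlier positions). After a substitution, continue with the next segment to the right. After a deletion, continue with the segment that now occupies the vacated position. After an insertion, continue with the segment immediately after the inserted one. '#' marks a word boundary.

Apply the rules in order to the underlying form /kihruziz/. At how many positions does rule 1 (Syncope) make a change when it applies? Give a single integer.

1 Syncope: [kihruziz] → [khrzz]
2 Geminate Reduction: [khrzz] → [khrz]
3 Glottal Epenthesis: no change — [khrz]
Rule 1 changed 3 position(s).

3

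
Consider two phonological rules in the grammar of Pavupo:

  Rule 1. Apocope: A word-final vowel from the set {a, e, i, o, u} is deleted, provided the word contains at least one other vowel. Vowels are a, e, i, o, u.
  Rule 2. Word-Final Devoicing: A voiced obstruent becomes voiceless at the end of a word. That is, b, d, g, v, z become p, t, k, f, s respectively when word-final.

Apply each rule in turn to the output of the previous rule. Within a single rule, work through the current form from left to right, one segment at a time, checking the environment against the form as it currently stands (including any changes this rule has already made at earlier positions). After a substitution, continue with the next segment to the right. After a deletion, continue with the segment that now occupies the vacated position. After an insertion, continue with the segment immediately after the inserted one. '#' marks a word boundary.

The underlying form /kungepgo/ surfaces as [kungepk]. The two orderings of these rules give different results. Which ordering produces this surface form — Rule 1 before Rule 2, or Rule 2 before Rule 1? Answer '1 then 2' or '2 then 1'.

1 then 2

Order 1 then 2:
  1 Apocope: [kungepgo] → [kungepg]
  2 Word-Final Devoicing: [kungepg] → [kungepk]
  result: [kungepk]
Order 2 then 1:
  2 Word-Final Devoicing: no change — [kungepgo]
  1 Apocope: [kungepgo] → [kungepg]
  result: [kungepg]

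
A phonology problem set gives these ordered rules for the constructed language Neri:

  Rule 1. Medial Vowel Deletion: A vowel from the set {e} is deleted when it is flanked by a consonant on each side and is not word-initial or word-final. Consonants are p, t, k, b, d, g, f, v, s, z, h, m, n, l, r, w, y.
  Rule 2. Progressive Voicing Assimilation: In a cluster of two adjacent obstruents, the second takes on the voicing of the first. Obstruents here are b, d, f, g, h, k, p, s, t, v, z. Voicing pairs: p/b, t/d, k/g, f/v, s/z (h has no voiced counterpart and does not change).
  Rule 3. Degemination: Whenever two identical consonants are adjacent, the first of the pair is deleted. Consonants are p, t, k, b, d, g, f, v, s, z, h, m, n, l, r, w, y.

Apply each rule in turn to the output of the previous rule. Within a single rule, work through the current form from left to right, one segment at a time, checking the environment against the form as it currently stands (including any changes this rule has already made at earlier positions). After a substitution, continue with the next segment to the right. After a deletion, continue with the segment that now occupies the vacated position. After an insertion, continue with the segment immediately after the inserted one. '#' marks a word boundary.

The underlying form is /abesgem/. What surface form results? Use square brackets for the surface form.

Rule 1 Medial Vowel Deletion: [abesgem] → [absgm]
Rule 2 Progressive Voicing Assimilation: [absgm] → [abzgm]
Rule 3 Degemination: no change — [abzgm]

[abzgm]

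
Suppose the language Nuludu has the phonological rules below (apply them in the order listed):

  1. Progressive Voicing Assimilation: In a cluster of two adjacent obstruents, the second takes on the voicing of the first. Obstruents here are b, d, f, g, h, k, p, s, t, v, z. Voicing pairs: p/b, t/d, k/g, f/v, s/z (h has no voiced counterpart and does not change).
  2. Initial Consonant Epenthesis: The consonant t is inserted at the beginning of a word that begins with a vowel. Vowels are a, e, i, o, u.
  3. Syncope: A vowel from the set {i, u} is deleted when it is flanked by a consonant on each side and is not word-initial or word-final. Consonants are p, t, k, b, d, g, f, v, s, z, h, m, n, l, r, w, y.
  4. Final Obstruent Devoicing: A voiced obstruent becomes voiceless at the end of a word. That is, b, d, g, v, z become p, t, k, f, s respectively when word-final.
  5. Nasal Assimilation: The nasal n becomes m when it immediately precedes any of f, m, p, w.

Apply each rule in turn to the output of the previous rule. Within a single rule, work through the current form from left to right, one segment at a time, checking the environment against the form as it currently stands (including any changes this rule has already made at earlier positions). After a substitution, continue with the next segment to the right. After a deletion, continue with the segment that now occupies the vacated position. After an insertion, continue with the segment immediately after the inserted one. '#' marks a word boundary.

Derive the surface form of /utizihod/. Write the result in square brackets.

[ttzhot]

1 Progressive Voicing Assimilation: no change — [utizihod]
2 Initial Consonant Epenthesis: [utizihod] → [tutizihod]
3 Syncope: [tutizihod] → [ttzhod]
4 Final Obstruent Devoicing: [ttzhod] → [ttzhot]
5 Nasal Assimilation: no change — [ttzhot]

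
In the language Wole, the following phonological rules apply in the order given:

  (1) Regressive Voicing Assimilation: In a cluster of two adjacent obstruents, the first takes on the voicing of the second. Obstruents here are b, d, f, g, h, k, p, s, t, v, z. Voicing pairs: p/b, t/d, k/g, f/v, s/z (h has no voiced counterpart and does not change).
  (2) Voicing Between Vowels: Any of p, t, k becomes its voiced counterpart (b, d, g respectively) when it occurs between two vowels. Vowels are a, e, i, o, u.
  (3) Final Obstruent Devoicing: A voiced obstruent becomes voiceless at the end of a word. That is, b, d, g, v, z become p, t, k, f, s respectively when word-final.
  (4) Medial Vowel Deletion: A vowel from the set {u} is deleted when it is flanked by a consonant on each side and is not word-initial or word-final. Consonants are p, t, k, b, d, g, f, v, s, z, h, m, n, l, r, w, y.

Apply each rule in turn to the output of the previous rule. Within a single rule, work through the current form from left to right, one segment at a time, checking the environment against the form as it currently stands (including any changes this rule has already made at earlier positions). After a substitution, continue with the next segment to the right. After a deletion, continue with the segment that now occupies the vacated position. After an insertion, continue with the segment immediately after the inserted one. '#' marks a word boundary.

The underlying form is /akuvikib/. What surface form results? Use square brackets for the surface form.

[agvigip]

(1) Regressive Voicing Assimilation: no change — [akuvikib]
(2) Voicing Between Vowels: [akuvikib] → [aguvigib]
(3) Final Obstruent Devoicing: [aguvigib] → [aguvigip]
(4) Medial Vowel Deletion: [aguvigip] → [agvigip]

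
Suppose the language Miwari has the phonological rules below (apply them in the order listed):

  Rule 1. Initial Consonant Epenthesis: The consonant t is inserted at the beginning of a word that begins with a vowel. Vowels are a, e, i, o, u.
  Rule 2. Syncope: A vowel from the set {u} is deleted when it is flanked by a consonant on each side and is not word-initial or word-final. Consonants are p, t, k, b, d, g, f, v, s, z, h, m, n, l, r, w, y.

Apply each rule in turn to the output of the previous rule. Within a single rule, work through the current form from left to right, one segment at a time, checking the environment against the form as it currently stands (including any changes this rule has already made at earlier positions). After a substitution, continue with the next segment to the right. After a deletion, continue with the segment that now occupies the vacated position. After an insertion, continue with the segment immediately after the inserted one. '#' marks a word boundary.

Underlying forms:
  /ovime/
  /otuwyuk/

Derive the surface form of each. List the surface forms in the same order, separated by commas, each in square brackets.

/ovime/:
  Rule 1 Initial Consonant Epenthesis: [ovime] → [tovime]
  Rule 2 Syncope: no change — [tovime]
/otuwyuk/:
  Rule 1 Initial Consonant Epenthesis: [otuwyuk] → [totuwyuk]
  Rule 2 Syncope: [totuwyuk] → [totwyk]

[tovime], [totwyk]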